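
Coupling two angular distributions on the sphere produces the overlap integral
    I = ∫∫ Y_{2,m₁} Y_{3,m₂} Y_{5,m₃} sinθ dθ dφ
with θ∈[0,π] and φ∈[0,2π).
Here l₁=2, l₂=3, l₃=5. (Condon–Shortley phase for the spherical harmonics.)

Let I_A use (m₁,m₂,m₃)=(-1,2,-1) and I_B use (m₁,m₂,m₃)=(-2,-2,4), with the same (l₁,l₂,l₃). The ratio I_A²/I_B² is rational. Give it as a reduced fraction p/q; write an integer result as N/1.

l's match ⇒ only the (l;m) 3-j factors differ between A and B.
A: triangle coeff Δ(2,3,5) = 1/2310; Σ_t [0,0]: t=0:+1/720 = 1/720; (3j)²=4/385 [(2 3 5; -1 2 -1)], sign=+1
B: triangle coeff Δ(2,3,5) = 1/2310; Σ_t [0,0]: t=0:+1/2880 = 1/2880; (3j)²=3/55 [(2 3 5; -2 -2 4)], sign=-1
I_A²/I_B² = (4/385)/(3/55) = 4/21

4/21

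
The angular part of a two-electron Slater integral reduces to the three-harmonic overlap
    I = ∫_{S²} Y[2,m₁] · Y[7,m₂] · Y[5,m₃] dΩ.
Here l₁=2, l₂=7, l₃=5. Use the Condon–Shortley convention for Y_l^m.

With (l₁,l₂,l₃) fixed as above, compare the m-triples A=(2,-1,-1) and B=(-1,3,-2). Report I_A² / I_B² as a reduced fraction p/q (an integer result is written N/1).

7/48

l's match ⇒ only the (l;m) 3-j factors differ between A and B.
A: triangle coeff Δ(2,7,5) = 1/15015; Σ_t [0,0]: t=0:+1/414720 = 1/414720; (3j)²=2/429 [(2 7 5; 2 -1 -1)], sign=+1
B: triangle coeff Δ(2,7,5) = 1/15015; Σ_t [3,3]: t=3:−1/181440 = -1/181440; (3j)²=32/1001 [(2 7 5; -1 3 -2)], sign=+1
I_A²/I_B² = (2/429)/(32/1001) = 7/48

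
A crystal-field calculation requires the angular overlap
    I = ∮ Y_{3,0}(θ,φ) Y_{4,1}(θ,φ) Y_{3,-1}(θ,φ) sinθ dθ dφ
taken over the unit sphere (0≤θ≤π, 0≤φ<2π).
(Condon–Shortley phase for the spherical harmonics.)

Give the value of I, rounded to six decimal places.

m-sum 0 ✓  L=10 even ✓  1≤3≤7 ✓
Π(2lᵢ+1) = 7×9×7 = 441
triangle coeff Δ(3,4,3) = 1/34650
Σ_t [1,3]: t=1:−1/72 t=2:+1/16 t=3:−1/72 = 5/144
(3j)²=2/77 [(3 4 3; 0 0 0)], sign=-1
Σ_t [1,3]: t=1:−1/288 t=2:+1/24 t=3:−1/48 = 5/288
(3j)²=5/462 [(3 4 3; 0 1 -1)], sign=+1
⇒ 4πI² = 15/121
I = (-1)√(15/121/(4π)) = -0.09932258

-0.099323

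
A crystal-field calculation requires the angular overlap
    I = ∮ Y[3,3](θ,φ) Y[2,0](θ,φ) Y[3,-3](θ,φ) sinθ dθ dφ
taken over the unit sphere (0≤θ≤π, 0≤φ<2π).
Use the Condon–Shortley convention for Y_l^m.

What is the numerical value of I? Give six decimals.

0.210261

Checks pass: Σm=0; 8 even; l₃=3∈[1,5].
(2·3+1)(2·2+1)(2·3+1) = 245
Δ: 2! 4! 2! / 9! → 1/3780
sum: t=0:+1/24 t=1:−1/4 t=2:+1/24 = -1/6
3j²(3 2 3; 0 0 0) = Δ·Π!·Σ² = 4/105  (sign +1)
sum: t=0:+1/96 = 1/96
3j²(3 2 3; 3 0 -3) = Δ·Π!·Σ² = 5/84  (sign +1)
combine: 4πI² = 245·4/105·5/84 = 5/9
take √, sign +1: I = 0.21026104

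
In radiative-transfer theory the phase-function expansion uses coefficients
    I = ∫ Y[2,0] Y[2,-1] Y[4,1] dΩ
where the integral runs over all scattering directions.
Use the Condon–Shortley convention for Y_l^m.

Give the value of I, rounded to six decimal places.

Checks pass: Σm=0; 8 even; l₃=4∈[0,4].
(2·2+1)(2·2+1)(2·4+1) = 225
Δ: 0! 4! 4! / 9! → 1/630
sum: t=0:+1/16 = 1/16
3j²(2 2 4; 0 0 0) = Δ·Π!·Σ² = 2/35  (sign +1)
sum: t=0:+1/24 = 1/24
3j²(2 2 4; 0 -1 1) = Δ·Π!·Σ² = 1/21  (sign -1)
combine: 4πI² = 225·2/35·1/21 = 30/49
take √, sign -1: I = -0.22072812

-0.220728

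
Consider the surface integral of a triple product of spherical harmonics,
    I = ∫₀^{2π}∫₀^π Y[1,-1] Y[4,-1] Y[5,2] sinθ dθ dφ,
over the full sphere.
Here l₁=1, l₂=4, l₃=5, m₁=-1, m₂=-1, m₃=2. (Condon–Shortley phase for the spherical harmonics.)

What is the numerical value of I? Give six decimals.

0.225034

Checks pass: Σm=0; 10 even; l₃=5∈[3,5].
(2·1+1)(2·4+1)(2·5+1) = 297
Δ: 0! 2! 8! / 11! → 1/495
sum: t=0:+1/576 = 1/576
3j²(1 4 5; 0 0 0) = Δ·Π!·Σ² = 5/99  (sign -1)
sum: t=0:+1/1440 = 1/1440
3j²(1 4 5; -1 -1 2) = Δ·Π!·Σ² = 7/165  (sign -1)
combine: 4πI² = 297·5/99·7/165 = 7/11
take √, sign +1: I = 0.22503380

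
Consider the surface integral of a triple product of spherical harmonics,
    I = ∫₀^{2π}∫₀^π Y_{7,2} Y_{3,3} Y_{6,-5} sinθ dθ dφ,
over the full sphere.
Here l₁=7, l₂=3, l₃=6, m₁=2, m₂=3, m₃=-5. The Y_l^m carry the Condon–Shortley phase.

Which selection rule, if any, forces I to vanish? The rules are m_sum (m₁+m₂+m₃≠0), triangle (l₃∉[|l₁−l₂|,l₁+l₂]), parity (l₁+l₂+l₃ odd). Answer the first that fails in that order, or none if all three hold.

Σmᵢ = 0  ✓
l₃∈[|l₁−l₂|,l₁+l₂]=[4,10], have l₃=6  ✓
Σlᵢ = 16 ⇒ even  ✓

none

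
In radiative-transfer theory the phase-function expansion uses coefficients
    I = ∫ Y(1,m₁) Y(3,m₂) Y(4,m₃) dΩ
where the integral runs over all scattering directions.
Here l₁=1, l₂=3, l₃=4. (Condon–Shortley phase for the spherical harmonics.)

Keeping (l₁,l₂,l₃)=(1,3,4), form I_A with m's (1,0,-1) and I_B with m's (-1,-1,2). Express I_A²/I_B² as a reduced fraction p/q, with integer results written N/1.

2/3

Shared (l₁,l₂,l₃)=(1,3,4): N and (l;000)² cancel in I_A²/I_B².
A: Δ = 0!·2!·6!/9! = 1/252; Racah Σ t=0..0: t=0:+1/72 = 1/72; ⇒ 3j(1 3 4; 1 0 -1)² = 5/126, sgn -1
B: Δ = 0!·2!·6!/9! = 1/252; Racah Σ t=0..0: t=0:+1/96 = 1/96; ⇒ 3j(1 3 4; -1 -1 2)² = 5/84, sgn +1
I_A²/I_B² = (5/126)/(5/84) = 2/3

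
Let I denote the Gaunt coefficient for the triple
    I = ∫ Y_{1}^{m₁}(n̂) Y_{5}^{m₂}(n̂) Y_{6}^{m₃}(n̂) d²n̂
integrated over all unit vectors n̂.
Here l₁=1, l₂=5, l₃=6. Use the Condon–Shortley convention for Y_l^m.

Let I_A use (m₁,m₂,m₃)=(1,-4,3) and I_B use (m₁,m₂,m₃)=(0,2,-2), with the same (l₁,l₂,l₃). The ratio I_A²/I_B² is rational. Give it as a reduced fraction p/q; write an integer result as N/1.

3/32

l's match ⇒ only the (l;m) 3-j factors differ between A and B.
A: triangle coeff Δ(1,5,6) = 1/858; Σ_t [0,0]: t=0:+1/725760 = 1/725760; (3j)²=1/286 [(1 5 6; 1 -4 3)], sign=-1
B: triangle coeff Δ(1,5,6) = 1/858; Σ_t [0,0]: t=0:+1/30240 = 1/30240; (3j)²=16/429 [(1 5 6; 0 2 -2)], sign=+1
I_A²/I_B² = (1/286)/(16/429) = 3/32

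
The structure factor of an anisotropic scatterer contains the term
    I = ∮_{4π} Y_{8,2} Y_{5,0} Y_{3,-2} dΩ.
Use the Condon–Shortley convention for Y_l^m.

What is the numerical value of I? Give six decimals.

m-sum 0 ✓  L=16 even ✓  3≤3≤13 ✓
Π(2lᵢ+1) = 17×11×7 = 1309
triangle coeff Δ(8,5,3) = 1/136136
Σ_t [5,5]: t=5:−1/518400 = -1/518400
(3j)²=56/2431 [(8 5 3; 0 0 0)], sign=+1
Σ_t [5,5]: t=5:−1/1728000 = -1/1728000
(3j)²=27/2431 [(8 5 3; 2 0 -2)], sign=+1
⇒ 4πI² = 10584/31603
I = (+1)√(10584/31603/(4π)) = 0.16325099

0.163251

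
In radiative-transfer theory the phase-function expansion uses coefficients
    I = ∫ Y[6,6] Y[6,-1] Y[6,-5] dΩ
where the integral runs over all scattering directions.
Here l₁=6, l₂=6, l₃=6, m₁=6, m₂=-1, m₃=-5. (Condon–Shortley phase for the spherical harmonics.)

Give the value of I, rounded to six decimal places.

0.117823

m-sum 0 ✓  L=18 even ✓  0≤6≤12 ✓
Π(2lᵢ+1) = 13×13×13 = 2197
triangle coeff Δ(6,6,6) = 1/325909584
Σ_t [0,6]: t=0:+1/373248000 t=1:−1/1728000 t=2:+1/110592 t=3:−1/46656 t=4:+1/110592 t=5:−1/1728000 t=6:+1/373248000 = -7/1555200
(3j)²=400/46189 [(6 6 6; 0 0 0)], sign=-1
Σ_t [0,0]: t=0:+1/62208000 = 1/62208000
(3j)²=77/8398 [(6 6 6; 6 -1 -5)], sign=-1
⇒ 4πI² = 18200/104329
I = (+1)√(18200/104329/(4π)) = 0.11782250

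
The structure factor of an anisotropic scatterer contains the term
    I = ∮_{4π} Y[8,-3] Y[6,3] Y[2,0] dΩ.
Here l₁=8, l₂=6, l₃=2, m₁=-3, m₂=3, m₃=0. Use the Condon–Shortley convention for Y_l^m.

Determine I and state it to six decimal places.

-0.199019

Rules hold: Σm=0, L=16 even, 2≤2≤14.
N = 17·13·5 = 1105
Δ = 12!·4!·0!/17! = 1/30940
Racah Σ t=6..6: t=6:+1/2073600 = 1/2073600
⇒ 3j(8 6 2; 0 0 0)² = 28/1105, sgn +1
Racah Σ t=9..9: t=9:−1/8709120 = -1/8709120
⇒ 3j(8 6 2; -3 3 0)² = 55/3094, sgn -1
4πI² = N·(3j₀)²·(3jₘ)² = 110/221
I = -1·√(0.497738/4π) = -0.19901934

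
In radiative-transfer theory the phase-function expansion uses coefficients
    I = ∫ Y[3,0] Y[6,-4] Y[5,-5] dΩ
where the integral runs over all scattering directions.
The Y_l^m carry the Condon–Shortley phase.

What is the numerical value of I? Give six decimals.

0.000000

m-sum = 0 − 4 − 5 = -9 ≠ 0 ⇒ I = 0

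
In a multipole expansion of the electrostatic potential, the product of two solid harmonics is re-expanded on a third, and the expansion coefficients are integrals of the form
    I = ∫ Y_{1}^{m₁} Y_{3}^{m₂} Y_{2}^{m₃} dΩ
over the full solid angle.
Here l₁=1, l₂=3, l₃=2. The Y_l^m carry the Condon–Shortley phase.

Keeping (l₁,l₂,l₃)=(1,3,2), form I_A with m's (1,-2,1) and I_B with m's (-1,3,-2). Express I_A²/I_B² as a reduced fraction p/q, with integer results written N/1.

2/3

Same 1,3,2: normalisation and zero-m 3j drop out of the ratio.
A: Δ: 2! 0! 4! / 7! → 1/105; sum: t=0:+1/12 = 1/12; 3j²(1 3 2; 1 -2 1) = Δ·Π!·Σ² = 2/21  (sign -1)
B: Δ: 2! 0! 4! / 7! → 1/105; sum: t=2:+1/48 = 1/48; 3j²(1 3 2; -1 3 -2) = Δ·Π!·Σ² = 1/7  (sign +1)
I_A²/I_B² = (2/21)/(1/7) = 2/3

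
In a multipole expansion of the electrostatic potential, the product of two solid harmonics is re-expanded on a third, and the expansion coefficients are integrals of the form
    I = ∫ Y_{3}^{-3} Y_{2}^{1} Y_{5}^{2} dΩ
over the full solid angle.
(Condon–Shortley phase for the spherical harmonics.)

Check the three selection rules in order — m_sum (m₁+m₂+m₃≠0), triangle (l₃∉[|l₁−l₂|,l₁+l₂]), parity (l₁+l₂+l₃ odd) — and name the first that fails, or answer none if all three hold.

none

azimuthal sum: -3 + 1 + 2 = 0  ✓
1 ≤ 5 ≤ 5 (triangle on l)  ✓
L = 3 + 2 + 5 = 10 (even)  ✓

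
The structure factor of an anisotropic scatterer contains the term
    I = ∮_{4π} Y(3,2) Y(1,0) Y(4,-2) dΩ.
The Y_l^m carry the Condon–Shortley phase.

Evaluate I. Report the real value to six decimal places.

Rules hold: Σm=0, L=8 even, 2≤4≤4.
N = 7·3·9 = 189
Δ = 0!·6!·2!/9! = 1/252
Racah Σ t=0..0: t=0:+1/36 = 1/36
⇒ 3j(3 1 4; 0 0 0)² = 4/63, sgn +1
Racah Σ t=0..0: t=0:+1/120 = 1/120
⇒ 3j(3 1 4; 2 0 -2)² = 1/21, sgn +1
4πI² = N·(3j₀)²·(3jₘ)² = 4/7
I = +1·√(0.571429/4π) = 0.21324362

0.213244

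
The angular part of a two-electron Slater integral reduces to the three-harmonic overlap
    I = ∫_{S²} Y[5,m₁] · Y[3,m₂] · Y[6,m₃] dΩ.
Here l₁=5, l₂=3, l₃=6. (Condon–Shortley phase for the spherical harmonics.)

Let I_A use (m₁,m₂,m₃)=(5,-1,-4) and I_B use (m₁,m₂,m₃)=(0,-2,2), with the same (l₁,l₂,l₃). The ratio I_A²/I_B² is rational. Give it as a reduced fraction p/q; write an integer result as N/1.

27/7

Same 5,3,6: normalisation and zero-m 3j drop out of the ratio.
A: Δ: 2! 8! 4! / 15! → 1/675675; sum: t=0:+1/322560 = 1/322560; 3j²(5 3 6; 5 -1 -4) = Δ·Π!·Σ² = 18/1001  (sign +1)
B: Δ: 2! 8! 4! / 15! → 1/675675; sum: t=0:+1/8640 t=1:−1/13824 = 1/23040; 3j²(5 3 6; 0 -2 2) = Δ·Π!·Σ² = 2/429  (sign +1)
I_A²/I_B² = (18/1001)/(2/429) = 27/7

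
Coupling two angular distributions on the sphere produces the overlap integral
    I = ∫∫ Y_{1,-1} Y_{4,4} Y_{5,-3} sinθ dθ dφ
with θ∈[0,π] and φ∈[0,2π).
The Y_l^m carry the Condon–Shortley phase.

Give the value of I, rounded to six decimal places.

m-sum 0 ✓  L=10 even ✓  3≤5≤5 ✓
Π(2lᵢ+1) = 3×9×11 = 297
triangle coeff Δ(1,4,5) = 1/495
Σ_t [0,0]: t=0:+1/576 = 1/576
(3j)²=5/99 [(1 4 5; 0 0 0)], sign=-1
Σ_t [0,0]: t=0:+1/80640 = 1/80640
(3j)²=1/495 [(1 4 5; -1 4 -3)], sign=+1
⇒ 4πI² = 1/33
I = (-1)√(1/33/(4π)) = -0.04910640

-0.049106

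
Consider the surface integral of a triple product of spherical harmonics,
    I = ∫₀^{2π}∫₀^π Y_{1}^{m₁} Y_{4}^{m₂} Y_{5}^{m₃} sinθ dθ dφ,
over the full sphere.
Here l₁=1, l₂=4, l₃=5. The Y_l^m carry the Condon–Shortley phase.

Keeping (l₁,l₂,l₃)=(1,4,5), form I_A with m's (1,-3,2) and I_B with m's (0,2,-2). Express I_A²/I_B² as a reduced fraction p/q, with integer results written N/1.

Same 1,4,5: normalisation and zero-m 3j drop out of the ratio.
A: Δ: 0! 2! 8! / 11! → 1/495; sum: t=0:+1/10080 = 1/10080; 3j²(1 4 5; 1 -3 2) = Δ·Π!·Σ² = 1/165  (sign -1)
B: Δ: 0! 2! 8! / 11! → 1/495; sum: t=0:+1/1440 = 1/1440; 3j²(1 4 5; 0 2 -2) = Δ·Π!·Σ² = 7/165  (sign -1)
I_A²/I_B² = (1/165)/(7/165) = 1/7

1/7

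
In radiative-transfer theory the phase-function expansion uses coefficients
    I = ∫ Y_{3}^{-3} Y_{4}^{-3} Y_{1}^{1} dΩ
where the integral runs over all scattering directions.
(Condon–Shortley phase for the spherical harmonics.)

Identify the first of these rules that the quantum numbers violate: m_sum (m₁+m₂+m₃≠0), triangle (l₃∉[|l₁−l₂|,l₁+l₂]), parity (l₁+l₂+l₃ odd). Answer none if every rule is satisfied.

m₁+m₂+m₃ = -3 − 3 + 1 = -5  ✗
triangle: |3−4|=1 ≤ l₃=1 ≤ 3+4=7
parity: l₁+l₂+l₃ = 8 is even

m_sum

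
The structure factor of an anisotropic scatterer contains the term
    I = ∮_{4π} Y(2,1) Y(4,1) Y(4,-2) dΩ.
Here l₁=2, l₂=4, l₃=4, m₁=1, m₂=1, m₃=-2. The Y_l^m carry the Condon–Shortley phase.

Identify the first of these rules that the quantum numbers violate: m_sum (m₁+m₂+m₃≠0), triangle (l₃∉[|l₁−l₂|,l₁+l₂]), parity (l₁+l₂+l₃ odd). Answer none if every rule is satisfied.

none

Σmᵢ = 0  ✓
l₃∈[|l₁−l₂|,l₁+l₂]=[2,6], have l₃=4  ✓
Σlᵢ = 10 ⇒ even  ✓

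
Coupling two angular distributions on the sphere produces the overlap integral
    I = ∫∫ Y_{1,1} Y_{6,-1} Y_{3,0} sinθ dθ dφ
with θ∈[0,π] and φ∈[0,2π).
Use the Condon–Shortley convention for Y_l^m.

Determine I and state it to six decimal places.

0.000000

|1−6|≤3≤1+6 violated ⇒ I = 0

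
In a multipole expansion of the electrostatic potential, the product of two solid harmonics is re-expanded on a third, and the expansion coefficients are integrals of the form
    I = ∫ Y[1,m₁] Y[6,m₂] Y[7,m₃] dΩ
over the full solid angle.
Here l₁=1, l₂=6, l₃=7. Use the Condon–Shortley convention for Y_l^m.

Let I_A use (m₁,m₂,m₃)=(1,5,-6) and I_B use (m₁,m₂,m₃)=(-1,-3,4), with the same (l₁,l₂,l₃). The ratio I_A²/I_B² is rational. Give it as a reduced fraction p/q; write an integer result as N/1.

78/55

l's match ⇒ only the (l;m) 3-j factors differ between A and B.
A: triangle coeff Δ(1,6,7) = 1/1365; Σ_t [0,0]: t=0:+1/79833600 = 1/79833600; (3j)²=2/35 [(1 6 7; 1 5 -6)], sign=-1
B: triangle coeff Δ(1,6,7) = 1/1365; Σ_t [0,0]: t=0:+1/4354560 = 1/4354560; (3j)²=11/273 [(1 6 7; -1 -3 4)], sign=-1
I_A²/I_B² = (2/35)/(11/273) = 78/55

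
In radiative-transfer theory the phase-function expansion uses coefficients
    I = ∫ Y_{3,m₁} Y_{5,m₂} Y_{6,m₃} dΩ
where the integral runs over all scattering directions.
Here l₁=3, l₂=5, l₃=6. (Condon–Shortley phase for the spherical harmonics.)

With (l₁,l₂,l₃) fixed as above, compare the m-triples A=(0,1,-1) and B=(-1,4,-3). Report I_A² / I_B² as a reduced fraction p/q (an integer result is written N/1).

35/72

Shared (l₁,l₂,l₃)=(3,5,6): N and (l;000)² cancel in I_A²/I_B².
A: Δ = 2!·4!·8!/15! = 1/675675; Racah Σ t=0..2: t=0:+1/17280 t=1:−1/2880 t=2:+1/6912 = -1/6912; ⇒ 3j(3 5 6; 0 1 -1)² = 5/429, sgn +1
B: Δ = 2!·4!·8!/15! = 1/675675; Racah Σ t=1..2: t=1:−1/241920 t=2:+1/40320 = 1/48384; ⇒ 3j(3 5 6; -1 4 -3)² = 24/1001, sgn -1
I_A²/I_B² = (5/429)/(24/1001) = 35/72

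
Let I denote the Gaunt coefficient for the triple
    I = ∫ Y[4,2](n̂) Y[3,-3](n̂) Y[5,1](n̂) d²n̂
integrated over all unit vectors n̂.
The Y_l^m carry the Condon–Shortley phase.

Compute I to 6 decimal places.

0.143662

Rules hold: Σm=0, L=12 even, 1≤5≤7.
N = 9·7·11 = 693
Δ = 2!·6!·4!/13! = 1/180180
Racah Σ t=0..2: t=0:+1/576 t=1:−1/144 t=2:+1/576 = -1/288
⇒ 3j(4 3 5; 0 0 0)² = 20/1001, sgn +1
Racah Σ t=0..0: t=0:+1/2304 = 1/2304
⇒ 3j(4 3 5; 2 -3 1)² = 75/4004, sgn +1
4πI² = N·(3j₀)²·(3jₘ)² = 3375/13013
I = +1·√(0.259356/4π) = 0.14366244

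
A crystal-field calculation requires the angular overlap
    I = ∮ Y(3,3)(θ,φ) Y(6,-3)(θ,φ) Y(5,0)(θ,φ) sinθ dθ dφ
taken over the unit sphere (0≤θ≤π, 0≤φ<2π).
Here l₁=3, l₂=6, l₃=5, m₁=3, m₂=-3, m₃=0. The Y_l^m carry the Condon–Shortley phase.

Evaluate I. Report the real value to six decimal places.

0.190675

Checks pass: Σm=0; 14 even; l₃=5∈[3,9].
(2·3+1)(2·6+1)(2·5+1) = 1001
Δ: 4! 2! 8! / 15! → 1/675675
sum: t=1:−1/8640 t=2:+1/2304 t=3:−1/8640 = 7/34560
3j²(3 6 5; 0 0 0) = Δ·Π!·Σ² = 7/429  (sign -1)
sum: t=0:+1/34560 = 1/34560
3j²(3 6 5; 3 -3 0) = Δ·Π!·Σ² = 4/143  (sign -1)
combine: 4πI² = 1001·7/429·4/143 = 196/429
take √, sign +1: I = 0.19067531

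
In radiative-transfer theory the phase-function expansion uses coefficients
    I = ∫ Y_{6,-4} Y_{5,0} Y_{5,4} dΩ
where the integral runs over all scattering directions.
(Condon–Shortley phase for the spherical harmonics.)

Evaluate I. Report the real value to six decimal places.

-0.082328

Rules hold: Σm=0, L=16 even, 1≤5≤11.
N = 13·11·11 = 1573
Δ = 6!·6!·4!/17! = 1/28588560
Racah Σ t=1..5: t=1:−1/345600 t=2:+1/13824 t=3:−1/5184 t=4:+1/13824 t=5:−1/345600 = -7/129600
⇒ 3j(6 5 5; 0 0 0)² = 80/7293, sgn +1
Racah Σ t=4..5: t=4:+1/207360 t=5:−1/345600 = 1/518400
⇒ 3j(6 5 5; -4 0 4)² = 12/2431, sgn -1
4πI² = N·(3j₀)²·(3jₘ)² = 320/3757
I = -1·√(0.0851743/4π) = -0.08232836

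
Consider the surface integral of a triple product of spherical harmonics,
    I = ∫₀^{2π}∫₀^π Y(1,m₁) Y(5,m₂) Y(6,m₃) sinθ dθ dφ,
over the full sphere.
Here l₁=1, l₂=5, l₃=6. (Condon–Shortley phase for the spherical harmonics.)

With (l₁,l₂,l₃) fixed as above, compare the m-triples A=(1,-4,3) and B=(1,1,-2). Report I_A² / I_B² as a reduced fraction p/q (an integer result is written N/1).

3/28

l's match ⇒ only the (l;m) 3-j factors differ between A and B.
A: triangle coeff Δ(1,5,6) = 1/858; Σ_t [0,0]: t=0:+1/725760 = 1/725760; (3j)²=1/286 [(1 5 6; 1 -4 3)], sign=-1
B: triangle coeff Δ(1,5,6) = 1/858; Σ_t [0,0]: t=0:+1/34560 = 1/34560; (3j)²=14/429 [(1 5 6; 1 1 -2)], sign=+1
I_A²/I_B² = (1/286)/(14/429) = 3/28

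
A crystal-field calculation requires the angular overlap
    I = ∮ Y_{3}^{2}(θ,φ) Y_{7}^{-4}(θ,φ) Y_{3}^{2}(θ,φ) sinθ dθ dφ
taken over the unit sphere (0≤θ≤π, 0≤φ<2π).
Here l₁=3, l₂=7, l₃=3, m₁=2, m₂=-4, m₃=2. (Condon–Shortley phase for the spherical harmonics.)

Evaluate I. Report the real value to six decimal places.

0.000000

l₃=3 ∉ [4,10] — triangle fails ⇒ I = 0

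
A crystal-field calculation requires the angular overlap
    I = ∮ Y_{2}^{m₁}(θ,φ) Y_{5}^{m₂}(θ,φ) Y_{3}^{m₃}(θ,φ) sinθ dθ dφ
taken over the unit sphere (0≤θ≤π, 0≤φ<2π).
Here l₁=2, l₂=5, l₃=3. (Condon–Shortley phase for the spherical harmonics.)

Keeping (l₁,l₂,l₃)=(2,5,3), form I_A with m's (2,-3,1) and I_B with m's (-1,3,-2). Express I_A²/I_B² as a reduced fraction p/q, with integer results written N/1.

l's match ⇒ only the (l;m) 3-j factors differ between A and B.
A: triangle coeff Δ(2,5,3) = 1/2310; Σ_t [0,0]: t=0:+1/1152 = 1/1152; (3j)²=1/33 [(2 5 3; 2 -3 1)], sign=+1
B: triangle coeff Δ(2,5,3) = 1/2310; Σ_t [3,3]: t=3:−1/720 = -1/720; (3j)²=8/165 [(2 5 3; -1 3 -2)], sign=+1
I_A²/I_B² = (1/33)/(8/165) = 5/8

5/8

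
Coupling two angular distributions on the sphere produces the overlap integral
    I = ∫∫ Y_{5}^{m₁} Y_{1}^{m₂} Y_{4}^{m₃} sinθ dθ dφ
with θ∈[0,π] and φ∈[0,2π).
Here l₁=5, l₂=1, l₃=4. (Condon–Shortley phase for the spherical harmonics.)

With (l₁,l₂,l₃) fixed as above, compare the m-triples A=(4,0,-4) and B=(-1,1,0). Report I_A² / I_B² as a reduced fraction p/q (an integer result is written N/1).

3/5

l's match ⇒ only the (l;m) 3-j factors differ between A and B.
A: triangle coeff Δ(5,1,4) = 1/495; Σ_t [1,1]: t=1:−1/40320 = -1/40320; (3j)²=1/55 [(5 1 4; 4 0 -4)], sign=-1
B: triangle coeff Δ(5,1,4) = 1/495; Σ_t [2,2]: t=2:+1/1152 = 1/1152; (3j)²=1/33 [(5 1 4; -1 1 0)], sign=+1
I_A²/I_B² = (1/55)/(1/33) = 3/5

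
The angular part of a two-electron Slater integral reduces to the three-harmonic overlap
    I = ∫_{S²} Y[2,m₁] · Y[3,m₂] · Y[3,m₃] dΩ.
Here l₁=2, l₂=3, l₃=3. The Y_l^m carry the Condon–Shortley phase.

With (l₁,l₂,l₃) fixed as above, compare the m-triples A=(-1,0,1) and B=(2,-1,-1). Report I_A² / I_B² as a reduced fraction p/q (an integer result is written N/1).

Same 2,3,3: normalisation and zero-m 3j drop out of the ratio.
A: Δ: 2! 2! 4! / 9! → 1/3780; sum: t=1:−1/8 t=2:+1/12 = -1/24; 3j²(2 3 3; -1 0 1) = Δ·Π!·Σ² = 1/210  (sign -1)
B: Δ: 2! 2! 4! / 9! → 1/3780; sum: t=0:+1/16 = 1/16; 3j²(2 3 3; 2 -1 -1) = Δ·Π!·Σ² = 2/35  (sign +1)
I_A²/I_B² = (1/210)/(2/35) = 1/12

1/12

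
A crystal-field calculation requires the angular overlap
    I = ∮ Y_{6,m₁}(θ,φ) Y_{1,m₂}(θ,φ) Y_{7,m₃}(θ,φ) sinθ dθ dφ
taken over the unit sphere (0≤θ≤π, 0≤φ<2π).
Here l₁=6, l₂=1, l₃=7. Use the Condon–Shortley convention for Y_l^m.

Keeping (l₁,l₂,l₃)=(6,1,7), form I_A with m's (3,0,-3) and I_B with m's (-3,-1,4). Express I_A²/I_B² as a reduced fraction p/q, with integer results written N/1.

l's match ⇒ only the (l;m) 3-j factors differ between A and B.
A: triangle coeff Δ(6,1,7) = 1/1365; Σ_t [0,0]: t=0:+1/2177280 = 1/2177280; (3j)²=8/273 [(6 1 7; 3 0 -3)], sign=+1
B: triangle coeff Δ(6,1,7) = 1/1365; Σ_t [0,0]: t=0:+1/4354560 = 1/4354560; (3j)²=11/273 [(6 1 7; -3 -1 4)], sign=-1
I_A²/I_B² = (8/273)/(11/273) = 8/11

8/11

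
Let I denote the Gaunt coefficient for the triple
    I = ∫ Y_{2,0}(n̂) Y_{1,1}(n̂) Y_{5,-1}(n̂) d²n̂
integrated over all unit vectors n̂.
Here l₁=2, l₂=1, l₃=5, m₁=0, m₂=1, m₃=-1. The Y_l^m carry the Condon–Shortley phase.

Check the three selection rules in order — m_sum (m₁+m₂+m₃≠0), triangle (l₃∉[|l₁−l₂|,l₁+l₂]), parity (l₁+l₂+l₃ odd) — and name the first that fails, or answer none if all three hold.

triangle

m₁+m₂+m₃ = 0 + 1 − 1 = 0  ✓
triangle: |2−1|=1 ≤ l₃=5 ≤ 2+1=3  ✗
parity: l₁+l₂+l₃ = 8 is even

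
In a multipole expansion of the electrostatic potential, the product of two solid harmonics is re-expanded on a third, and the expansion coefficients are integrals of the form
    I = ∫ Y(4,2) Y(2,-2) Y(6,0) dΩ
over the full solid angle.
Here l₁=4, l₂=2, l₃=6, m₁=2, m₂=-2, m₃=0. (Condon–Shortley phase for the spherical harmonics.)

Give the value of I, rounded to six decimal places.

0.061597

m-sum 0 ✓  L=12 even ✓  2≤6≤6 ✓
Π(2lᵢ+1) = 9×5×13 = 585
triangle coeff Δ(4,2,6) = 1/6435
Σ_t [0,0]: t=0:+1/2304 = 1/2304
(3j)²=5/143 [(4 2 6; 0 0 0)], sign=+1
Σ_t [0,0]: t=0:+1/34560 = 1/34560
(3j)²=1/429 [(4 2 6; 2 -2 0)], sign=+1
⇒ 4πI² = 75/1573
I = (+1)√(75/1573/(4π)) = 0.06159725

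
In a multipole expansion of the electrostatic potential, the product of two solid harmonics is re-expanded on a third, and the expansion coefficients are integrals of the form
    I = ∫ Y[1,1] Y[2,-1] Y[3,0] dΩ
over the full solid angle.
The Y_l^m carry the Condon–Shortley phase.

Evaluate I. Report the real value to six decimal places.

0.143048

m-sum 0 ✓  L=6 even ✓  1≤3≤3 ✓
Π(2lᵢ+1) = 3×5×7 = 105
triangle coeff Δ(1,2,3) = 1/105
Σ_t [0,0]: t=0:+1/4 = 1/4
(3j)²=3/35 [(1 2 3; 0 0 0)], sign=-1
Σ_t [0,0]: t=0:+1/12 = 1/12
(3j)²=1/35 [(1 2 3; 1 -1 0)], sign=-1
⇒ 4πI² = 9/35
I = (+1)√(9/35/(4π)) = 0.14304817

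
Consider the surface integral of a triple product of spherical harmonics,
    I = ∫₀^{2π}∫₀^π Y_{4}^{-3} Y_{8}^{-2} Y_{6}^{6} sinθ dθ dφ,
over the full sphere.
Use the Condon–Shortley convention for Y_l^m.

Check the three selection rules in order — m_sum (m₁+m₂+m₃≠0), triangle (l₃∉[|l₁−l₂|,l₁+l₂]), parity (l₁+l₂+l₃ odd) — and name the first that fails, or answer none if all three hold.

m_sum

m₁+m₂+m₃ = -3 − 2 + 6 = 1  ✗
triangle: |4−8|=4 ≤ l₃=6 ≤ 4+8=12
parity: l₁+l₂+l₃ = 18 is even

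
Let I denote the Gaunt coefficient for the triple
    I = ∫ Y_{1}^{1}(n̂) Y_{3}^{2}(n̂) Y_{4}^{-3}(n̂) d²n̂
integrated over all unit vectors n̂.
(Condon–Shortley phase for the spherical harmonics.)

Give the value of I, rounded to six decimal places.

-0.282095

Rules hold: Σm=0, L=8 even, 2≤4≤4.
N = 3·7·9 = 189
Δ = 0!·2!·6!/9! = 1/252
Racah Σ t=0..0: t=0:+1/36 = 1/36
⇒ 3j(1 3 4; 0 0 0)² = 4/63, sgn +1
Racah Σ t=0..0: t=0:+1/240 = 1/240
⇒ 3j(1 3 4; 1 2 -3)² = 1/12, sgn -1
4πI² = N·(3j₀)²·(3jₘ)² = 1/1
I = -1·√(1/4π) = -0.28209479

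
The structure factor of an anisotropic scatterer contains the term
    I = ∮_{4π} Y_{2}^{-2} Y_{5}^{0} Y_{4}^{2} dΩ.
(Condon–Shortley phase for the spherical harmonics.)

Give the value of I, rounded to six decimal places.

0.000000

Σlᵢ=11 odd — θ-integrand is odd under cosθ→−cosθ; I=0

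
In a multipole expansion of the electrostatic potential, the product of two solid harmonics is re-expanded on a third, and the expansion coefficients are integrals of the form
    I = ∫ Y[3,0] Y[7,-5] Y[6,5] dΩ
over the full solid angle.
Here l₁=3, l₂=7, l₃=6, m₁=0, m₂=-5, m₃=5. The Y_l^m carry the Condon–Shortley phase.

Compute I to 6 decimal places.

Rules hold: Σm=0, L=16 even, 4≤6≤10.
N = 7·15·13 = 1365
Δ = 4!·2!·10!/17! = 1/2042040
Racah Σ t=1..3: t=1:−1/207360 t=2:+1/57600 t=3:−1/207360 = 1/129600
⇒ 3j(3 7 6; 0 0 0)² = 168/12155, sgn +1
Racah Σ t=1..2: t=1:−1/4354560 t=2:+1/14515200 = -1/6220800
⇒ 3j(3 7 6; 0 -5 5)² = 77/4420, sgn +1
4πI² = N·(3j₀)²·(3jₘ)² = 6174/18785
I = +1·√(0.328666/4π) = 0.16172337

0.161723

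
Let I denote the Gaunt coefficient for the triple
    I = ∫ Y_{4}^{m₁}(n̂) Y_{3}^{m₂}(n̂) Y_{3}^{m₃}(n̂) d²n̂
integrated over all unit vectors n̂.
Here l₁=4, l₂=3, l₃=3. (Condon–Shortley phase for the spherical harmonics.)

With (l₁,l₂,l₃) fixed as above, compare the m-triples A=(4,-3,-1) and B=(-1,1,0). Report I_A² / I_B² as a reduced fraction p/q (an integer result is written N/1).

14/5

Same 4,3,3: normalisation and zero-m 3j drop out of the ratio.
A: Δ: 4! 4! 2! / 11! → 1/34650; sum: t=0:+1/1152 = 1/1152; 3j²(4 3 3; 4 -3 -1) = Δ·Π!·Σ² = 1/33  (sign +1)
B: Δ: 4! 4! 2! / 11! → 1/34650; sum: t=2:+1/48 t=3:−1/24 t=4:+1/288 = -5/288; 3j²(4 3 3; -1 1 0) = Δ·Π!·Σ² = 5/462  (sign +1)
I_A²/I_B² = (1/33)/(5/462) = 14/5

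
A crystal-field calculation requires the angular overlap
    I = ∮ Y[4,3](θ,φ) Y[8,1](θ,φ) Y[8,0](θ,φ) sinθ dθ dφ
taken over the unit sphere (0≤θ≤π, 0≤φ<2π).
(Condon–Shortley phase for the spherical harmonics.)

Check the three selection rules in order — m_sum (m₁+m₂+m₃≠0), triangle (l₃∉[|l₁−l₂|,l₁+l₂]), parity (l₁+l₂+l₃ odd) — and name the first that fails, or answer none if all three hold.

m₁+m₂+m₃ = 3 + 1 + 0 = 4  ✗
triangle: |4−8|=4 ≤ l₃=8 ≤ 4+8=12
parity: l₁+l₂+l₃ = 20 is even

m_sum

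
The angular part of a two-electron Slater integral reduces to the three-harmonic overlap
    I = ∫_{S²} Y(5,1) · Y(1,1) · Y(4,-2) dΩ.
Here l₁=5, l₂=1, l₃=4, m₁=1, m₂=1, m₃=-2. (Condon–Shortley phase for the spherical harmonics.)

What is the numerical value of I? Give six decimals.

-0.120286

Checks pass: Σm=0; 10 even; l₃=4∈[4,6].
(2·5+1)(2·1+1)(2·4+1) = 297
Δ: 2! 8! 0! / 11! → 1/495
sum: t=1:−1/576 = -1/576
3j²(5 1 4; 0 0 0) = Δ·Π!·Σ² = 5/99  (sign -1)
sum: t=2:+1/2880 = 1/2880
3j²(5 1 4; 1 1 -2) = Δ·Π!·Σ² = 2/165  (sign +1)
combine: 4πI² = 297·5/99·2/165 = 2/11
take √, sign -1: I = -0.12028562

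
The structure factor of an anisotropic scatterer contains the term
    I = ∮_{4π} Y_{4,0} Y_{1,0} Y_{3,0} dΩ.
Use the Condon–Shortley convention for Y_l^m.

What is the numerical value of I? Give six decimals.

Checks pass: Σm=0; 8 even; l₃=3∈[3,5].
(2·4+1)(2·1+1)(2·3+1) = 189
Δ: 2! 6! 0! / 9! → 1/252
sum: t=1:−1/36 = -1/36
3j²(4 1 3; 0 0 0) = Δ·Π!·Σ² = 4/63  (sign +1)
(m-triple is (0,0,0) — same symbol as above.)
combine: 4πI² = 189·4/63·4/63 = 16/21
take √, sign +1: I = 0.24623252

0.246233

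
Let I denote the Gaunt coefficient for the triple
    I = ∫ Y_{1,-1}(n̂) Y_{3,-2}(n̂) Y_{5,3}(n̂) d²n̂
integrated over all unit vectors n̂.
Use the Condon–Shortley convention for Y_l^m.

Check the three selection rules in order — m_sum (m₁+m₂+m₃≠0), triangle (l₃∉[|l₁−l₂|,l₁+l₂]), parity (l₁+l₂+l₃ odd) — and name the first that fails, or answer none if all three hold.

azimuthal sum: -1 − 2 + 3 = 0  ✓
2 ≤ 5 ≤ 4 (triangle on l)  ✗
L = 1 + 3 + 5 = 9 (odd)

triangle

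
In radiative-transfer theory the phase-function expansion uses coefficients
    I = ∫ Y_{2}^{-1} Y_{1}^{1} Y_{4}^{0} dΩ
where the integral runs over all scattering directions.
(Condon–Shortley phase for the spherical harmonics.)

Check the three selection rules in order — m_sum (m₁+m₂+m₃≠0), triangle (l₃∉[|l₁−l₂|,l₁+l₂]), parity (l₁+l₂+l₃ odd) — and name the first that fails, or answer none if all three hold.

m₁+m₂+m₃ = -1 + 1 + 0 = 0  ✓
triangle: |2−1|=1 ≤ l₃=4 ≤ 2+1=3  ✗
parity: l₁+l₂+l₃ = 7 is odd

triangle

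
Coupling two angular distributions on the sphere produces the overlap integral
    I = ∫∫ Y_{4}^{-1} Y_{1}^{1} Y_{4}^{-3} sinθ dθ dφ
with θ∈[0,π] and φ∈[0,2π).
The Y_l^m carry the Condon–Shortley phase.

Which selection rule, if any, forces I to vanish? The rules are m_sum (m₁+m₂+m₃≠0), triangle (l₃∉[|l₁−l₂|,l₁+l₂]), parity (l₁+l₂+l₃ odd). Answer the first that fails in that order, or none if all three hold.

m_sum

Σmᵢ = -3  ✗
l₃∈[|l₁−l₂|,l₁+l₂]=[3,5], have l₃=4
Σlᵢ = 9 ⇒ odd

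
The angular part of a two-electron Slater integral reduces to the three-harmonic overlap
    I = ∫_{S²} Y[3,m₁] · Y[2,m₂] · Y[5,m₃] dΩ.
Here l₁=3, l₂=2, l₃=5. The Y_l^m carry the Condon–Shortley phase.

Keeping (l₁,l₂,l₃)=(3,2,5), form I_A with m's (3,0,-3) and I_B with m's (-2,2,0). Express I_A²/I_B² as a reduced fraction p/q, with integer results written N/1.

28/5

Same 3,2,5: normalisation and zero-m 3j drop out of the ratio.
A: Δ: 0! 6! 4! / 11! → 1/2310; sum: t=0:+1/2880 = 1/2880; 3j²(3 2 5; 3 0 -3) = Δ·Π!·Σ² = 2/165  (sign +1)
B: Δ: 0! 6! 4! / 11! → 1/2310; sum: t=0:+1/2880 = 1/2880; 3j²(3 2 5; -2 2 0) = Δ·Π!·Σ² = 1/462  (sign -1)
I_A²/I_B² = (2/165)/(1/462) = 28/5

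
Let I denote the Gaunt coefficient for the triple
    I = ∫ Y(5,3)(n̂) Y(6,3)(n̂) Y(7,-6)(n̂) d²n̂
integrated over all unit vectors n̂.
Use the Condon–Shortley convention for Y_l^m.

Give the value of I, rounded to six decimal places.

0.107391

Checks pass: Σm=0; 18 even; l₃=7∈[1,11].
(2·5+1)(2·6+1)(2·7+1) = 2145
Δ: 4! 6! 8! / 19! → 1/174594420
sum: t=0:+1/4147200 t=1:−1/207360 t=2:+1/82944 t=3:−1/207360 t=4:+1/4147200 = 1/345600
3j²(5 6 7; 0 0 0) = Δ·Π!·Σ² = 420/46189  (sign -1)
sum: t=1:−1/29030400 t=2:+1/14515200 = 1/29030400
3j²(5 6 7; 3 3 -6) = Δ·Π!·Σ² = 12/1615  (sign -1)
combine: 4πI² = 2145·420/46189·12/1615 = 15120/104329
take √, sign +1: I = 0.10739114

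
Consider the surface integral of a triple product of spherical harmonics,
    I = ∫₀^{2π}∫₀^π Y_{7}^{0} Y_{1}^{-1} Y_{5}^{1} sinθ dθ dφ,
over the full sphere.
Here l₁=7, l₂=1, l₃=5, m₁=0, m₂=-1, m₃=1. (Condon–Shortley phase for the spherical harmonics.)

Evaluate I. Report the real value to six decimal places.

triangle: need 6≤l₃≤8, have 5; I=0

0.000000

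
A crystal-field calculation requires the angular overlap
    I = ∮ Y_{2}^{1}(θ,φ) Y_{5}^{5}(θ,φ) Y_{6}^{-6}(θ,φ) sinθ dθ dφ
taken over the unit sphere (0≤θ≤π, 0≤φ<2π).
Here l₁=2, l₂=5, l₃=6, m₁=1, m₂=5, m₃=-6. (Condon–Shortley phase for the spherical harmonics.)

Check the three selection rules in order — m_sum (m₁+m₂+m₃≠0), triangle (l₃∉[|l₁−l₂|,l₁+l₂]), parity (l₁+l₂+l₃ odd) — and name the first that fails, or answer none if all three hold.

azimuthal sum: 1 + 5 − 6 = 0  ✓
3 ≤ 6 ≤ 7 (triangle on l)  ✓
L = 2 + 5 + 6 = 13 (odd)  ✗

parity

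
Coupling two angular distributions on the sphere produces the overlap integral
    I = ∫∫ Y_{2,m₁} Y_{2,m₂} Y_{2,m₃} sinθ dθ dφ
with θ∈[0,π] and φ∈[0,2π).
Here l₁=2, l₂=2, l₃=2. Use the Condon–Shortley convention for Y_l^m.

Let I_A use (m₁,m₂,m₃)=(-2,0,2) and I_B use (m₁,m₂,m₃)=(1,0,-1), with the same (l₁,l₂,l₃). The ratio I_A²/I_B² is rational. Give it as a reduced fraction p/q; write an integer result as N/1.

4/1

Shared (l₁,l₂,l₃)=(2,2,2): N and (l;000)² cancel in I_A²/I_B².
A: Δ = 2!·2!·2!/7! = 1/630; Racah Σ t=2..2: t=2:+1/8 = 1/8; ⇒ 3j(2 2 2; -2 0 2)² = 2/35, sgn +1
B: Δ = 2!·2!·2!/7! = 1/630; Racah Σ t=0..1: t=0:+1/4 t=1:−1/2 = -1/4; ⇒ 3j(2 2 2; 1 0 -1)² = 1/70, sgn +1
I_A²/I_B² = (2/35)/(1/70) = 4/1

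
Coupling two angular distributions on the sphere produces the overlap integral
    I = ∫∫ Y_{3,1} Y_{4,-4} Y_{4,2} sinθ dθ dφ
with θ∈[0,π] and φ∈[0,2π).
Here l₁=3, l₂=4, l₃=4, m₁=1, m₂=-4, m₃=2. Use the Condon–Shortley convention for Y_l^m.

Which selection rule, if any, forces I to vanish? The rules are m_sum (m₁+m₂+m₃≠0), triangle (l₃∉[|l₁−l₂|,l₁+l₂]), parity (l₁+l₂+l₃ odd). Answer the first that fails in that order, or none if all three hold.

m_sum

m₁+m₂+m₃ = 1 − 4 + 2 = -1  ✗
triangle: |3−4|=1 ≤ l₃=4 ≤ 3+4=7
parity: l₁+l₂+l₃ = 11 is odd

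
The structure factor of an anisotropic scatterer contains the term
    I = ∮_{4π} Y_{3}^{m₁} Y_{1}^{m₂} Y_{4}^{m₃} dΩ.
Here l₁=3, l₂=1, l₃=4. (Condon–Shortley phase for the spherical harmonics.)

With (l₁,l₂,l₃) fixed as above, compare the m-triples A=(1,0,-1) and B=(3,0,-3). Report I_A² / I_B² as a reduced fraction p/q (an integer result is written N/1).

15/7

l's match ⇒ only the (l;m) 3-j factors differ between A and B.
A: triangle coeff Δ(3,1,4) = 1/252; Σ_t [0,0]: t=0:+1/48 = 1/48; (3j)²=5/84 [(3 1 4; 1 0 -1)], sign=-1
B: triangle coeff Δ(3,1,4) = 1/252; Σ_t [0,0]: t=0:+1/720 = 1/720; (3j)²=1/36 [(3 1 4; 3 0 -3)], sign=-1
I_A²/I_B² = (5/84)/(1/36) = 15/7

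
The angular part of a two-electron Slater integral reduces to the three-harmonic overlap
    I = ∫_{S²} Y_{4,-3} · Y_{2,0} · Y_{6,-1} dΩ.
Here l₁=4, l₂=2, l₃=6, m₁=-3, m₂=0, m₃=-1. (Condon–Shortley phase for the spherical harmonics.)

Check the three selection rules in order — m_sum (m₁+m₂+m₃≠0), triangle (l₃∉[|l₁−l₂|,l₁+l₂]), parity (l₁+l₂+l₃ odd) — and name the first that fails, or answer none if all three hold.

m_sum

m₁+m₂+m₃ = -3 + 0 − 1 = -4  ✗
triangle: |4−2|=2 ≤ l₃=6 ≤ 4+2=6
parity: l₁+l₂+l₃ = 12 is even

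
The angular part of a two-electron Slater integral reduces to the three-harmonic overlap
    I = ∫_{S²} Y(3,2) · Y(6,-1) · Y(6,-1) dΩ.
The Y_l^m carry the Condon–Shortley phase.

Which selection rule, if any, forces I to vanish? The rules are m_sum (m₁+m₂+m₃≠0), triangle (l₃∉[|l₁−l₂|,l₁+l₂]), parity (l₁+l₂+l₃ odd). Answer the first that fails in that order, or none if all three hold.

m₁+m₂+m₃ = 2 − 1 − 1 = 0  ✓
triangle: |3−6|=3 ≤ l₃=6 ≤ 3+6=9  ✓
parity: l₁+l₂+l₃ = 15 is odd  ✗

parity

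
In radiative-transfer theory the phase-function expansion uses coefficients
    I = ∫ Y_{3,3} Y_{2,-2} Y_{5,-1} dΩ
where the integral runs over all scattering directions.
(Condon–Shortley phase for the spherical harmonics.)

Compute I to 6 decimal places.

Rules hold: Σm=0, L=10 even, 1≤5≤5.
N = 7·5·11 = 385
Δ = 0!·6!·4!/11! = 1/2310
Racah Σ t=0..0: t=0:+1/144 = 1/144
⇒ 3j(3 2 5; 0 0 0)² = 10/231, sgn -1
Racah Σ t=0..0: t=0:+1/17280 = 1/17280
⇒ 3j(3 2 5; 3 -2 -1)² = 1/2310, sgn +1
4πI² = N·(3j₀)²·(3jₘ)² = 5/693
I = -1·√(0.00721501/4π) = -0.02396147

-0.023961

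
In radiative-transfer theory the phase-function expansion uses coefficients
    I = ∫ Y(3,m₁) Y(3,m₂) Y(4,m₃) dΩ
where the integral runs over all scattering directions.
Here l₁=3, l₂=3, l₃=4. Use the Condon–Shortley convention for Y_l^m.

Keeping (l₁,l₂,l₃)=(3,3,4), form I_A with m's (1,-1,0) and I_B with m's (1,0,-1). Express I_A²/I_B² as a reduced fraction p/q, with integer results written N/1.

Same 3,3,4: normalisation and zero-m 3j drop out of the ratio.
A: Δ: 2! 4! 4! / 11! → 1/34650; sum: t=0:+1/32 t=1:−1/36 t=2:+1/1152 = 5/1152; 3j²(3 3 4; 1 -1 0) = Δ·Π!·Σ² = 1/1386  (sign +1)
B: Δ: 2! 4! 4! / 11! → 1/34650; sum: t=0:+1/48 t=1:−1/24 t=2:+1/288 = -5/288; 3j²(3 3 4; 1 0 -1) = Δ·Π!·Σ² = 5/462  (sign +1)
I_A²/I_B² = (1/1386)/(5/462) = 1/15

1/15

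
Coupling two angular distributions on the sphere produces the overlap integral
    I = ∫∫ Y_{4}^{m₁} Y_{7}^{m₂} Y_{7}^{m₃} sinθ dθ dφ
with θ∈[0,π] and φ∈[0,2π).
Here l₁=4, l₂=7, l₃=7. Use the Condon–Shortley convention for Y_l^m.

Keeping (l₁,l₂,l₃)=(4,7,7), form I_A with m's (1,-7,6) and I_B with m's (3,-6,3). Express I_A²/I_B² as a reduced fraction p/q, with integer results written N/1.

Shared (l₁,l₂,l₃)=(4,7,7): N and (l;000)² cancel in I_A²/I_B².
A: Δ = 4!·4!·10!/19! = 1/58198140; Racah Σ t=0..0: t=0:+1/522547200 = 1/522547200; ⇒ 3j(4 7 7; 1 -7 6)² = 143/5814, sgn -1
B: Δ = 4!·4!·10!/19! = 1/58198140; Racah Σ t=0..1: t=0:+1/52254720 t=1:−1/522547200 = 1/58060800; ⇒ 3j(4 7 7; 3 -6 3)² = 9/646, sgn +1
I_A²/I_B² = (143/5814)/(9/646) = 143/81

143/81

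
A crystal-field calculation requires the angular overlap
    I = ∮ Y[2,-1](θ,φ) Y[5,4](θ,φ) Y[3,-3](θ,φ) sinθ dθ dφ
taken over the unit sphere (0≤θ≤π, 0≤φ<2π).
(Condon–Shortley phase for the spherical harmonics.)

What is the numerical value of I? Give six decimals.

m-sum 0 ✓  L=10 even ✓  3≤3≤7 ✓
Π(2lᵢ+1) = 5×11×7 = 385
triangle coeff Δ(2,5,3) = 1/2310
Σ_t [2,2]: t=2:+1/144 = 1/144
(3j)²=10/231 [(2 5 3; 0 0 0)], sign=-1
Σ_t [3,3]: t=3:−1/4320 = -1/4320
(3j)²=2/55 [(2 5 3; -1 4 -3)], sign=-1
⇒ 4πI² = 20/33
I = (+1)√(20/33/(4π)) = 0.21961050

0.219610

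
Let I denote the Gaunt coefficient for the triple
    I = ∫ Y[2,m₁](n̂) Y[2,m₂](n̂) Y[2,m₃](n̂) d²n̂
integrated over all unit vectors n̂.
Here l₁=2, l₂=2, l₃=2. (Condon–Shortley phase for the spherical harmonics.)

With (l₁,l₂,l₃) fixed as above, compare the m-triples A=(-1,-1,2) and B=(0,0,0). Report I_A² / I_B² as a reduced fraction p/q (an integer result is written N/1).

3/2

Shared (l₁,l₂,l₃)=(2,2,2): N and (l;000)² cancel in I_A²/I_B².
A: Δ = 2!·2!·2!/7! = 1/630; Racah Σ t=1..1: t=1:−1/4 = -1/4; ⇒ 3j(2 2 2; -1 -1 2)² = 3/35, sgn -1
B: Δ = 2!·2!·2!/7! = 1/630; Racah Σ t=0..2: t=0:+1/8 t=1:−1/1 t=2:+1/8 = -3/4; ⇒ 3j(2 2 2; 0 0 0)² = 2/35, sgn -1
I_A²/I_B² = (3/35)/(2/35) = 3/2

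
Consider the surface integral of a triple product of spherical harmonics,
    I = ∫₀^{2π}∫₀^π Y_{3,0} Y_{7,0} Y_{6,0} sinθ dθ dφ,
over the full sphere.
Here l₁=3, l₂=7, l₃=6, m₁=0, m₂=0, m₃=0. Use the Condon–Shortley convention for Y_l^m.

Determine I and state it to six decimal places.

0.144051

Checks pass: Σm=0; 16 even; l₃=6∈[4,10].
(2·3+1)(2·7+1)(2·6+1) = 1365
Δ: 4! 2! 10! / 17! → 1/2042040
sum: t=1:−1/207360 t=2:+1/57600 t=3:−1/207360 = 1/129600
3j²(3 7 6; 0 0 0) = Δ·Π!·Σ² = 168/12155  (sign +1)
(m-triple is (0,0,0) — same symbol as above.)
combine: 4πI² = 1365·168/12155·168/12155 = 592704/2272985
take √, sign +1: I = 0.14405081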